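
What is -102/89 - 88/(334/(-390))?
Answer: 1510206/14863 ≈ 101.61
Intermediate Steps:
-102/89 - 88/(334/(-390)) = -102*1/89 - 88/(334*(-1/390)) = -102/89 - 88/(-167/195) = -102/89 - 88*(-195/167) = -102/89 + 17160/167 = 1510206/14863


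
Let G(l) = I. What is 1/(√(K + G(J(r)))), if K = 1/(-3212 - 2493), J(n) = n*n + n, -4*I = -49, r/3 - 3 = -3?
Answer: 2*√1594781405/279541 ≈ 0.28572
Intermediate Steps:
r = 0 (r = 9 + 3*(-3) = 9 - 9 = 0)
I = 49/4 (I = -¼*(-49) = 49/4 ≈ 12.250)
J(n) = n + n² (J(n) = n² + n = n + n²)
K = -1/5705 (K = 1/(-5705) = -1/5705 ≈ -0.00017528)
G(l) = 49/4
1/(√(K + G(J(r)))) = 1/(√(-1/5705 + 49/4)) = 1/(√(279541/22820)) = 1/(√1594781405/11410) = 2*√1594781405/279541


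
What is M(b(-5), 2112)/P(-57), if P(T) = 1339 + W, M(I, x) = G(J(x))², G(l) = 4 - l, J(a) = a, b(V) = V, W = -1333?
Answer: 2221832/3 ≈ 7.4061e+5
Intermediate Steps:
M(I, x) = (4 - x)²
P(T) = 6 (P(T) = 1339 - 1333 = 6)
M(b(-5), 2112)/P(-57) = (-4 + 2112)²/6 = 2108²*(⅙) = 4443664*(⅙) = 2221832/3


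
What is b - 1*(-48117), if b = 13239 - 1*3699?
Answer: 57657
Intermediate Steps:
b = 9540 (b = 13239 - 3699 = 9540)
b - 1*(-48117) = 9540 - 1*(-48117) = 9540 + 48117 = 57657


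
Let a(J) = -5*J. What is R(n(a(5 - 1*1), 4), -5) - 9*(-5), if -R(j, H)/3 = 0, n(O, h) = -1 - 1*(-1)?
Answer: 45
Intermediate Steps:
n(O, h) = 0 (n(O, h) = -1 + 1 = 0)
R(j, H) = 0 (R(j, H) = -3*0 = 0)
R(n(a(5 - 1*1), 4), -5) - 9*(-5) = 0 - 9*(-5) = 0 + 45 = 45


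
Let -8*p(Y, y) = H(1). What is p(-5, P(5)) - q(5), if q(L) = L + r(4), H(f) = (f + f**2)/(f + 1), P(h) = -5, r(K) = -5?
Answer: -1/8 ≈ -0.12500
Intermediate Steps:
H(f) = (f + f**2)/(1 + f)
q(L) = -5 + L (q(L) = L - 5 = -5 + L)
p(Y, y) = -1/8 (p(Y, y) = -1/8*1 = -1/8)
p(-5, P(5)) - q(5) = -1/8 - (-5 + 5) = -1/8 - 1*0 = -1/8 + 0 = -1/8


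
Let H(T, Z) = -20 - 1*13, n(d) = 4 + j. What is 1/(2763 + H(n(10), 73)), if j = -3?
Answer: 1/2730 ≈ 0.00036630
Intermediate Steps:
n(d) = 1 (n(d) = 4 - 3 = 1)
H(T, Z) = -33 (H(T, Z) = -20 - 13 = -33)
1/(2763 + H(n(10), 73)) = 1/(2763 - 33) = 1/2730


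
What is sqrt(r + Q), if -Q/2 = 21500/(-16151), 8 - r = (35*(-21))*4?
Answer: 2*sqrt(192423611587)/16151 ≈ 54.320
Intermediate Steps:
r = 2948 (r = 8 - 35*(-21)*4 = 8 - (-735)*4 = 8 - 1*(-2940) = 8 + 2940 = 2948)
Q = 43000/16151 (Q = -43000/(-16151) = -43000*(-1)/16151 = -2*(-21500/16151) = 43000/16151 ≈ 2.6624)
sqrt(r + Q) = sqrt(2948 + 43000/16151) = sqrt(47656148/16151) = 2*sqrt(192423611587)/16151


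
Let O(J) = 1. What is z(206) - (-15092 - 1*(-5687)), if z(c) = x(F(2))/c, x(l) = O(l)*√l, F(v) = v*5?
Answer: 9405 + √10/206 ≈ 9405.0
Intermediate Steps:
F(v) = 5*v
x(l) = √l (x(l) = 1*√l = √l)
z(c) = √10/c (z(c) = √(5*2)/c = √10/c)
z(206) - (-15092 - 1*(-5687)) = √10/206 - (-15092 - 1*(-5687)) = √10*(1/206) - (-15092 + 5687) = √10/206 - 1*(-9405) = √10/206 + 9405 = 9405 + √10/206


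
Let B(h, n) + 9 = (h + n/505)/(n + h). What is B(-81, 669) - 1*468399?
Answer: -1655822759/3535 ≈ -4.6841e+5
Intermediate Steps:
B(h, n) = -9 + (h + n/505)/(h + n) (B(h, n) = -9 + (h + n/505)/(n + h) = -9 + (h + n*(1/505))/(h + n) = -9 + (h + n/505)/(h + n))
B(-81, 669) - 1*468399 = (-8*(-81) - 4544/505*669)/(-81 + 669) - 1*468399 = (648 - 3039936/505)/588 - 468399 = (1/588)*(-2712696/505) - 468399 = -32294/3535 - 468399 = -1655822759/3535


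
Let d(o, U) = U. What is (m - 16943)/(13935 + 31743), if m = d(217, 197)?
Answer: -2791/7613 ≈ -0.36661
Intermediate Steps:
m = 197
(m - 16943)/(13935 + 31743) = (197 - 16943)/(13935 + 31743) = -16746/45678 = -16746*1/45678 = -2791/7613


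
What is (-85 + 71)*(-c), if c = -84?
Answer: -1176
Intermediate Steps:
(-85 + 71)*(-c) = (-85 + 71)*(-1*(-84)) = -14*84 = -1176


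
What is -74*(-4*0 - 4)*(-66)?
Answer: -19536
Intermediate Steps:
-74*(-4*0 - 4)*(-66) = -74*(0 - 4)*(-66) = -74*(-4)*(-66) = 296*(-66) = -19536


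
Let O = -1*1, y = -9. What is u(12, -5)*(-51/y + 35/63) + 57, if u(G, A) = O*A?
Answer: 793/9 ≈ 88.111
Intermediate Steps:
O = -1
u(G, A) = -A
u(12, -5)*(-51/y + 35/63) + 57 = (-1*(-5))*(-51/(-9) + 35/63) + 57 = 5*(-51*(-⅑) + 35*(1/63)) + 57 = 5*(17/3 + 5/9) + 57 = 5*(56/9) + 57 = 280/9 + 57 = 793/9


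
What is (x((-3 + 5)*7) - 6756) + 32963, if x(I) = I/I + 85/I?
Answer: 366997/14 ≈ 26214.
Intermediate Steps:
x(I) = 1 + 85/I
(x((-3 + 5)*7) - 6756) + 32963 = ((85 + (-3 + 5)*7)/(((-3 + 5)*7)) - 6756) + 32963 = ((85 + 2*7)/((2*7)) - 6756) + 32963 = ((85 + 14)/14 - 6756) + 32963 = ((1/14)*99 - 6756) + 32963 = (99/14 - 6756) + 32963 = -94485/14 + 32963 = 366997/14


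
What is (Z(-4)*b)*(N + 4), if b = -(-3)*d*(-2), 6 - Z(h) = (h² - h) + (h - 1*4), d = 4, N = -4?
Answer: 0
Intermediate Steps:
Z(h) = 10 - h² (Z(h) = 6 - ((h² - h) + (h - 1*4)) = 6 - ((h² - h) + (h - 4)) = 6 - ((h² - h) + (-4 + h)) = 6 - (-4 + h²) = 6 + (4 - h²) = 10 - h²)
b = -24 (b = -(-3)*4*(-2) = -1*(-12)*(-2) = 12*(-2) = -24)
(Z(-4)*b)*(N + 4) = ((10 - 1*(-4)²)*(-24))*(-4 + 4) = ((10 - 1*16)*(-24))*0 = ((10 - 16)*(-24))*0 = -6*(-24)*0 = 144*0 = 0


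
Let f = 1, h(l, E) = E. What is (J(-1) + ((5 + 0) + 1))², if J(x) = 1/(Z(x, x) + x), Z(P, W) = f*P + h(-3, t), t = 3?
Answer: 49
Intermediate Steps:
Z(P, W) = 3 + P (Z(P, W) = 1*P + 3 = P + 3 = 3 + P)
J(x) = 1/(3 + 2*x) (J(x) = 1/((3 + x) + x) = 1/(3 + 2*x))
(J(-1) + ((5 + 0) + 1))² = (1/(3 + 2*(-1)) + ((5 + 0) + 1))² = (1/(3 - 2) + (5 + 1))² = (1/1 + 6)² = (1 + 6)² = 7² = 49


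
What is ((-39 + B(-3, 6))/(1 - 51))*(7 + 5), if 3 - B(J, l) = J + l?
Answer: 234/25 ≈ 9.3600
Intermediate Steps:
B(J, l) = 3 - J - l (B(J, l) = 3 - (J + l) = 3 + (-J - l) = 3 - J - l)
((-39 + B(-3, 6))/(1 - 51))*(7 + 5) = ((-39 + (3 - 1*(-3) - 1*6))/(1 - 51))*(7 + 5) = ((-39 + (3 + 3 - 6))/(-50))*12 = ((-39 + 0)*(-1/50))*12 = -39*(-1/50)*12 = (39/50)*12 = 234/25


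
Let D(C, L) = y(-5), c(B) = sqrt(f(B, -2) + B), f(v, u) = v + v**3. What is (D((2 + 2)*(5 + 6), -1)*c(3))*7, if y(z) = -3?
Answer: -21*sqrt(33) ≈ -120.64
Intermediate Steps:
c(B) = sqrt(B**3 + 2*B) (c(B) = sqrt((B + B**3) + B) = sqrt(B**3 + 2*B))
D(C, L) = -3
(D((2 + 2)*(5 + 6), -1)*c(3))*7 = -3*sqrt(3)*sqrt(2 + 3**2)*7 = -3*sqrt(3)*sqrt(2 + 9)*7 = -3*sqrt(33)*7 = -21*sqrt(33)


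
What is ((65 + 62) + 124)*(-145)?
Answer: -36395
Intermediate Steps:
((65 + 62) + 124)*(-145) = (127 + 124)*(-145) = 251*(-145) = -36395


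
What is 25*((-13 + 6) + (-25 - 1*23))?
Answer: -1375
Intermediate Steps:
25*((-13 + 6) + (-25 - 1*23)) = 25*(-7 + (-25 - 23)) = 25*(-7 - 48) = 25*(-55) = -1375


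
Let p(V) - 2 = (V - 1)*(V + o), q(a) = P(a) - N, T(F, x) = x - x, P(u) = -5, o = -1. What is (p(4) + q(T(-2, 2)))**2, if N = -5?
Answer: 121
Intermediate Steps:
T(F, x) = 0
q(a) = 0 (q(a) = -5 - 1*(-5) = -5 + 5 = 0)
p(V) = 2 + (-1 + V)**2 (p(V) = 2 + (V - 1)*(V - 1) = 2 + (-1 + V)*(-1 + V) = 2 + (-1 + V)**2)
(p(4) + q(T(-2, 2)))**2 = ((3 + 4**2 - 2*4) + 0)**2 = ((3 + 16 - 8) + 0)**2 = (11 + 0)**2 = 11**2 = 121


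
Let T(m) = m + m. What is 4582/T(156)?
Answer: 2291/156 ≈ 14.686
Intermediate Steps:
T(m) = 2*m
4582/T(156) = 4582/((2*156)) = 4582/312 = 4582*(1/312) = 2291/156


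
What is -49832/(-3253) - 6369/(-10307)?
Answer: 48576071/3048061 ≈ 15.937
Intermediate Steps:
-49832/(-3253) - 6369/(-10307) = -49832*(-1/3253) - 6369*(-1/10307) = 49832/3253 + 579/937 = 48576071/3048061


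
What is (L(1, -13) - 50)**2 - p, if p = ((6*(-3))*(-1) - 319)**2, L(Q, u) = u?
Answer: -86632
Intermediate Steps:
p = 90601 (p = (-18*(-1) - 319)**2 = (18 - 319)**2 = (-301)**2 = 90601)
(L(1, -13) - 50)**2 - p = (-13 - 50)**2 - 1*90601 = (-63)**2 - 90601 = 3969 - 90601 = -86632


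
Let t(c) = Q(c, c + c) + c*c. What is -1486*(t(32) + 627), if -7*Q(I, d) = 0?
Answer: -2453386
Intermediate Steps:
Q(I, d) = 0 (Q(I, d) = -⅐*0 = 0)
t(c) = c² (t(c) = 0 + c*c = 0 + c² = c²)
-1486*(t(32) + 627) = -1486*(32² + 627) = -1486*(1024 + 627) = -1486*1651 = -2453386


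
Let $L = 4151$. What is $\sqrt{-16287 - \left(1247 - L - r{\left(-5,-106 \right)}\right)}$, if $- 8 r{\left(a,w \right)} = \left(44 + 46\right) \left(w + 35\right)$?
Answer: $\frac{3 i \sqrt{5593}}{2} \approx 112.18 i$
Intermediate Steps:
$r{\left(a,w \right)} = - \frac{1575}{4} - \frac{45 w}{4}$ ($r{\left(a,w \right)} = - \frac{\left(44 + 46\right) \left(w + 35\right)}{8} = - \frac{90 \left(35 + w\right)}{8} = - \frac{3150 + 90 w}{8} = - \frac{1575}{4} - \frac{45 w}{4}$)
$\sqrt{-16287 - \left(1247 - L - r{\left(-5,-106 \right)}\right)} = \sqrt{-16287 + \left(\left(4151 - - \frac{3195}{4}\right) - 1247\right)} = \sqrt{-16287 + \left(\left(4151 + \left(- \frac{1575}{4} + \frac{2385}{2}\right)\right) - 1247\right)} = \sqrt{-16287 + \left(\left(4151 + \frac{3195}{4}\right) - 1247\right)} = \sqrt{-16287 + \left(\frac{19799}{4} - 1247\right)} = \sqrt{-16287 + \frac{14811}{4}} = \sqrt{- \frac{50337}{4}} = \frac{3 i \sqrt{5593}}{2}$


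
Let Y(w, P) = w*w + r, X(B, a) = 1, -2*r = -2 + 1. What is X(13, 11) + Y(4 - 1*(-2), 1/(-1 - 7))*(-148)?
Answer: -5401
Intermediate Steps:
r = ½ (r = -(-2 + 1)/2 = -½*(-1) = ½ ≈ 0.50000)
Y(w, P) = ½ + w² (Y(w, P) = w*w + ½ = w² + ½ = ½ + w²)
X(13, 11) + Y(4 - 1*(-2), 1/(-1 - 7))*(-148) = 1 + (½ + (4 - 1*(-2))²)*(-148) = 1 + (½ + (4 + 2)²)*(-148) = 1 + (½ + 6²)*(-148) = 1 + (½ + 36)*(-148) = 1 + (73/2)*(-148) = 1 - 5402 = -5401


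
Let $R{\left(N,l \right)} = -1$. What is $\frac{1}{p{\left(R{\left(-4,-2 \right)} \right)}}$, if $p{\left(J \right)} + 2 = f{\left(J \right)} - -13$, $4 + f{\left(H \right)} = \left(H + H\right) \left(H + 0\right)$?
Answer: $\frac{1}{9} \approx 0.11111$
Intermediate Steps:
$f{\left(H \right)} = -4 + 2 H^{2}$ ($f{\left(H \right)} = -4 + \left(H + H\right) \left(H + 0\right) = -4 + 2 H H = -4 + 2 H^{2}$)
$p{\left(J \right)} = 7 + 2 J^{2}$ ($p{\left(J \right)} = -2 + \left(\left(-4 + 2 J^{2}\right) - -13\right) = -2 + \left(\left(-4 + 2 J^{2}\right) + 13\right) = -2 + \left(9 + 2 J^{2}\right) = 7 + 2 J^{2}$)
$\frac{1}{p{\left(R{\left(-4,-2 \right)} \right)}} = \frac{1}{7 + 2 \left(-1\right)^{2}} = \frac{1}{7 + 2 \cdot 1} = \frac{1}{7 + 2} = \frac{1}{9}$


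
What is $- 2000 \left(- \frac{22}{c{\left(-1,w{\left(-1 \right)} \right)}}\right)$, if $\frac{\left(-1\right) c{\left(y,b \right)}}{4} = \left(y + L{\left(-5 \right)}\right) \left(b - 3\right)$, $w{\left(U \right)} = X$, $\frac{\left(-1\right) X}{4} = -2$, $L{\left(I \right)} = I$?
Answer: $\frac{1100}{3} \approx 366.67$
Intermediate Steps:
$X = 8$ ($X = \left(-4\right) \left(-2\right) = 8$)
$w{\left(U \right)} = 8$
$c{\left(y,b \right)} = - 4 \left(-5 + y\right) \left(-3 + b\right)$ ($c{\left(y,b \right)} = - 4 \left(y - 5\right) \left(b - 3\right) = - 4 \left(-5 + y\right) \left(-3 + b\right)$)
$- 2000 \left(- \frac{22}{c{\left(-1,w{\left(-1 \right)} \right)}}\right) = - 2000 \left(- \frac{22}{-60 + 12 \left(-1\right) + 20 \cdot 8 - 32 \left(-1\right)}\right) = - 2000 \left(- \frac{22}{-60 - 12 + 160 + 32}\right) = - 2000 \left(- \frac{22}{120}\right) = - 2000 \left(\left(-22\right) \frac{1}{120}\right) = \left(-2000\right) \left(- \frac{11}{60}\right) = \frac{1100}{3}$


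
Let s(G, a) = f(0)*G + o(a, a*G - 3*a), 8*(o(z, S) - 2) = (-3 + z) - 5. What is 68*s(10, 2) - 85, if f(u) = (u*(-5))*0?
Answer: 0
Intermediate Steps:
f(u) = 0 (f(u) = -5*u*0 = 0)
o(z, S) = 1 + z/8 (o(z, S) = 2 + ((-3 + z) - 5)/8 = 2 + (-8 + z)/8 = 2 + (-1 + z/8) = 1 + z/8)
s(G, a) = 1 + a/8 (s(G, a) = 0*G + (1 + a/8) = 0 + (1 + a/8) = 1 + a/8)
68*s(10, 2) - 85 = 68*(1 + (⅛)*2) - 85 = 68*(1 + ¼) - 85 = 68*(5/4) - 85 = 85 - 85 = 0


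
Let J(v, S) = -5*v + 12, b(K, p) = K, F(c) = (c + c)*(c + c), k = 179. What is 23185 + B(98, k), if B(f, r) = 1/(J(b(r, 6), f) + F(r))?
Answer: 2951009986/127281 ≈ 23185.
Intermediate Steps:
F(c) = 4*c² (F(c) = (2*c)*(2*c) = 4*c²)
J(v, S) = 12 - 5*v
B(f, r) = 1/(12 - 5*r + 4*r²) (B(f, r) = 1/((12 - 5*r) + 4*r²) = 1/(12 - 5*r + 4*r²))
23185 + B(98, k) = 23185 + 1/(12 - 5*179 + 4*179²) = 23185 + 1/(12 - 895 + 4*32041) = 23185 + 1/(12 - 895 + 128164) = 23185 + 1/127281 = 2951009986/127281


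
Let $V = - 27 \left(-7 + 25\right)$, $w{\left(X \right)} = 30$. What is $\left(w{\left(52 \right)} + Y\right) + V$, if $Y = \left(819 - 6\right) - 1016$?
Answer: $-659$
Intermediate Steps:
$Y = -203$ ($Y = 813 - 1016 = -203$)
$V = -486$ ($V = \left(-27\right) 18 = -486$)
$\left(w{\left(52 \right)} + Y\right) + V = \left(30 - 203\right) - 486 = -173 - 486 = -659$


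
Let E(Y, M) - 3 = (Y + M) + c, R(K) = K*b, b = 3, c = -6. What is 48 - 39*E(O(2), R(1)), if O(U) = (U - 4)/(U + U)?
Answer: 135/2 ≈ 67.500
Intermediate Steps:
O(U) = (-4 + U)/(2*U) (O(U) = (-4 + U)/((2*U)) = (-4 + U)*(1/(2*U)) = (-4 + U)/(2*U))
R(K) = 3*K (R(K) = K*3 = 3*K)
E(Y, M) = -3 + M + Y (E(Y, M) = 3 + ((Y + M) - 6) = 3 + ((M + Y) - 6) = 3 + (-6 + M + Y) = -3 + M + Y)
48 - 39*E(O(2), R(1)) = 48 - 39*(-3 + 3*1 + (½)*(-4 + 2)/2) = 48 - 39*(-3 + 3 + (½)*(½)*(-2)) = 48 - 39*(-3 + 3 - ½) = 48 - 39*(-½) = 48 + 39/2 = 135/2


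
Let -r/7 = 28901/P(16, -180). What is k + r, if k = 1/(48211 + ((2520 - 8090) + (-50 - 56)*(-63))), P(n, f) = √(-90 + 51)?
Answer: 1/49319 + 202307*I*√39/39 ≈ 2.0276e-5 + 32395.0*I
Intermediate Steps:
P(n, f) = I*√39 (P(n, f) = √(-39) = I*√39)
k = 1/49319 (k = 1/(48211 + (-5570 - 106*(-63))) = 1/(48211 + (-5570 + 6678)) = 1/(48211 + 1108) = 1/49319 ≈ 2.0276e-5)
r = 202307*I*√39/39 (r = -202307/(I*√39) = -202307*(-I*√39/39) = -(-202307)*I*√39/39 = 202307*I*√39/39 ≈ 32395.0*I)
k + r = 1/49319 + 202307*I*√39/39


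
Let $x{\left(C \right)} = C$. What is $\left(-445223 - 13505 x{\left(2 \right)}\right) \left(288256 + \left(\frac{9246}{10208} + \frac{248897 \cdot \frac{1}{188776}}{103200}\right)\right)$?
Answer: $- \frac{281988864198351102576173}{2071552313600} \approx -1.3612 \cdot 10^{11}$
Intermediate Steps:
$\left(-445223 - 13505 x{\left(2 \right)}\right) \left(288256 + \left(\frac{9246}{10208} + \frac{248897 \cdot \frac{1}{188776}}{103200}\right)\right) = \left(-445223 - 27010\right) \left(288256 + \left(\frac{9246}{10208} + \frac{248897 \cdot \frac{1}{188776}}{103200}\right)\right) = \left(-445223 - 27010\right) \left(288256 + \left(9246 \cdot \frac{1}{10208} + 248897 \cdot \frac{1}{188776} \cdot \frac{1}{103200}\right)\right) = - 472233 \left(288256 + \left(\frac{4623}{5104} + \frac{248897}{188776} \cdot \frac{1}{103200}\right)\right) = - 472233 \left(288256 + \left(\frac{4623}{5104} + \frac{248897}{19481683200}\right)\right) = - 472233 \left(288256 + \frac{5629068237743}{6214656940800}\right) = \left(-472233\right) \frac{1791417780195482543}{6214656940800} = - \frac{281988864198351102576173}{2071552313600}$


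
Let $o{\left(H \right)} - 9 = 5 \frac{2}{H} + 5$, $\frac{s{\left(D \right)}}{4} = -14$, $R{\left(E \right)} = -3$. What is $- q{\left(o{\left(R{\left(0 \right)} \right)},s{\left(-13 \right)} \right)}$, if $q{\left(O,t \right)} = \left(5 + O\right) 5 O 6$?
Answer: $- \frac{15040}{3} \approx -5013.3$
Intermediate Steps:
$s{\left(D \right)} = -56$ ($s{\left(D \right)} = 4 \left(-14\right) = -56$)
$o{\left(H \right)} = 14 + \frac{10}{H}$ ($o{\left(H \right)} = 9 + \left(5 \frac{2}{H} + 5\right) = 9 + \left(\frac{10}{H} + 5\right) = 9 + \left(5 + \frac{10}{H}\right) = 14 + \frac{10}{H}$)
$q{\left(O,t \right)} = 6 O \left(25 + 5 O\right)$ ($q{\left(O,t \right)} = \left(25 + 5 O\right) O 6 = O \left(25 + 5 O\right) 6 = 6 O \left(25 + 5 O\right)$)
$- q{\left(o{\left(R{\left(0 \right)} \right)},s{\left(-13 \right)} \right)} = - 30 \left(14 + \frac{10}{-3}\right) \left(5 + \left(14 + \frac{10}{-3}\right)\right) = - 30 \left(14 + 10 \left(- \frac{1}{3}\right)\right) \left(5 + \left(14 + 10 \left(- \frac{1}{3}\right)\right)\right) = - 30 \left(14 - \frac{10}{3}\right) \left(5 + \left(14 - \frac{10}{3}\right)\right) = - \frac{30 \cdot 32 \left(5 + \frac{32}{3}\right)}{3} = - \frac{30 \cdot 32 \cdot 47}{3 \cdot 3} = \left(-1\right) \frac{15040}{3} = - \frac{15040}{3}$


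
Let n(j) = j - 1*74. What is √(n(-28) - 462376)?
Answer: I*√462478 ≈ 680.06*I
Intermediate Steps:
n(j) = -74 + j (n(j) = j - 74 = -74 + j)
√(n(-28) - 462376) = √((-74 - 28) - 462376) = √(-102 - 462376) = √(-462478) = I*√462478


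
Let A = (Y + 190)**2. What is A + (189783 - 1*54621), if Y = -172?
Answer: 135486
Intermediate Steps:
A = 324 (A = (-172 + 190)**2 = 18**2 = 324)
A + (189783 - 1*54621) = 324 + (189783 - 1*54621) = 324 + (189783 - 54621) = 324 + 135162 = 135486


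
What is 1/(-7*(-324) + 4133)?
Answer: 1/6401 ≈ 0.00015623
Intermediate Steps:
1/(-7*(-324) + 4133) = 1/(2268 + 4133) = 1/6401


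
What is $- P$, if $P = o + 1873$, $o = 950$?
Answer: $-2823$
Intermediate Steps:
$P = 2823$ ($P = 950 + 1873 = 2823$)
$- P = \left(-1\right) 2823 = -2823$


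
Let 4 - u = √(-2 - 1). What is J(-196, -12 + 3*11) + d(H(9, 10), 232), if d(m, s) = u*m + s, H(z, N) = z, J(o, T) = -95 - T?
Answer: 152 - 9*I*√3 ≈ 152.0 - 15.588*I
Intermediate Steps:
u = 4 - I*√3 (u = 4 - √(-2 - 1) = 4 - √(-3) = 4 - I*√3 ≈ 4.0 - 1.732*I)
d(m, s) = s + m*(4 - I*√3) (d(m, s) = (4 - I*√3)*m + s = m*(4 - I*√3) + s = s + m*(4 - I*√3))
J(-196, -12 + 3*11) + d(H(9, 10), 232) = (-95 - (-12 + 3*11)) + (232 + 9*(4 - I*√3)) = (-95 - (-12 + 33)) + (232 + (36 - 9*I*√3)) = (-95 - 1*21) + (268 - 9*I*√3) = (-95 - 21) + (268 - 9*I*√3) = -116 + (268 - 9*I*√3) = 152 - 9*I*√3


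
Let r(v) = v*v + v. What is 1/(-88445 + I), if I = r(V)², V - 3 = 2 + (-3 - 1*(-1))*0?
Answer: -1/87545 ≈ -1.1423e-5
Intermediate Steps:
V = 5 (V = 3 + (2 + (-3 - 1*(-1))*0) = 3 + (2 + (-3 + 1)*0) = 3 + (2 - 2*0) = 3 + (2 + 0) = 3 + 2 = 5)
r(v) = v + v² (r(v) = v² + v = v + v²)
I = 900 (I = (5*(1 + 5))² = (5*6)² = 30² = 900)
1/(-88445 + I) = 1/(-88445 + 900) = 1/(-87545) = -1/87545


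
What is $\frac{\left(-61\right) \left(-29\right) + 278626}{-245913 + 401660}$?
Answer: $\frac{280395}{155747} \approx 1.8003$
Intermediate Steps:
$\frac{\left(-61\right) \left(-29\right) + 278626}{-245913 + 401660} = \frac{1769 + 278626}{155747} = 280395 \cdot \frac{1}{155747} = \frac{280395}{155747}$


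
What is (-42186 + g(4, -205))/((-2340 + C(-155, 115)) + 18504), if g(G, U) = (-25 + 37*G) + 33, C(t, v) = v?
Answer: -42030/16279 ≈ -2.5819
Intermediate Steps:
g(G, U) = 8 + 37*G
(-42186 + g(4, -205))/((-2340 + C(-155, 115)) + 18504) = (-42186 + (8 + 37*4))/((-2340 + 115) + 18504) = (-42186 + (8 + 148))/(-2225 + 18504) = (-42186 + 156)/16279 = -42030*1/16279 = -42030/16279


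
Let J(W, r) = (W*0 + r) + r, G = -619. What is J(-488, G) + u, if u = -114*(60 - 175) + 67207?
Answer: 79079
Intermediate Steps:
J(W, r) = 2*r (J(W, r) = (0 + r) + r = r + r = 2*r)
u = 80317 (u = -114*(-115) + 67207 = 13110 + 67207 = 80317)
J(-488, G) + u = 2*(-619) + 80317 = -1238 + 80317 = 79079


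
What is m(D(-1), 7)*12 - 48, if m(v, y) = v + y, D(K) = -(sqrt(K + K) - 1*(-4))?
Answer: -12 - 12*I*sqrt(2) ≈ -12.0 - 16.971*I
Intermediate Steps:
D(K) = -4 - sqrt(2)*sqrt(K) (D(K) = -(sqrt(2*K) + 4) = -(sqrt(2)*sqrt(K) + 4) = -(4 + sqrt(2)*sqrt(K)) = -4 - sqrt(2)*sqrt(K))
m(D(-1), 7)*12 - 48 = ((-4 - sqrt(2)*sqrt(-1)) + 7)*12 - 48 = ((-4 - sqrt(2)*I) + 7)*12 - 48 = ((-4 - I*sqrt(2)) + 7)*12 - 48 = (3 - I*sqrt(2))*12 - 48 = (36 - 12*I*sqrt(2)) - 48 = -12 - 12*I*sqrt(2)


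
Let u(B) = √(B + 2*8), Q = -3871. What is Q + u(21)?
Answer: -3871 + √37 ≈ -3864.9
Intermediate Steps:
u(B) = √(16 + B) (u(B) = √(B + 16) = √(16 + B))
Q + u(21) = -3871 + √(16 + 21) = -3871 + √37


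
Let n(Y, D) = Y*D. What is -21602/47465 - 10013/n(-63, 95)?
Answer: 728377/598059 ≈ 1.2179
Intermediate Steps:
n(Y, D) = D*Y
-21602/47465 - 10013/n(-63, 95) = -21602/47465 - 10013/(95*(-63)) = -21602*1/47465 - 10013/(-5985) = -21602/47465 - 10013*(-1/5985) = -21602/47465 + 527/315 = 728377/598059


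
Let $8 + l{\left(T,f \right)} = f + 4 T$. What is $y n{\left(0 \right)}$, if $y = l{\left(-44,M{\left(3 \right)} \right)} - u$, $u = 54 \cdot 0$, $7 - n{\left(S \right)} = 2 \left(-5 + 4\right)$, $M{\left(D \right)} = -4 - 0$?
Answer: $-1692$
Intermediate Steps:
$M{\left(D \right)} = -4$ ($M{\left(D \right)} = -4 + 0 = -4$)
$l{\left(T,f \right)} = -8 + f + 4 T$ ($l{\left(T,f \right)} = -8 + \left(f + 4 T\right) = -8 + f + 4 T$)
$n{\left(S \right)} = 9$ ($n{\left(S \right)} = 7 - 2 \left(-5 + 4\right) = 7 - 2 \left(-1\right) = 7 - -2 = 7 + 2 = 9$)
$u = 0$
$y = -188$ ($y = \left(-8 - 4 + 4 \left(-44\right)\right) - 0 = \left(-8 - 4 - 176\right) + 0 = -188 + 0 = -188$)
$y n{\left(0 \right)} = \left(-188\right) 9 = -1692$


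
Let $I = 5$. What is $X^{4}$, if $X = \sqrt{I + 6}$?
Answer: $121$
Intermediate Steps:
$X = \sqrt{11}$ ($X = \sqrt{5 + 6} = \sqrt{11} \approx 3.3166$)
$X^{4} = \left(\sqrt{11}\right)^{4} = 121$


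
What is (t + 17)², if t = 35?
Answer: 2704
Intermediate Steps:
(t + 17)² = (35 + 17)² = 52² = 2704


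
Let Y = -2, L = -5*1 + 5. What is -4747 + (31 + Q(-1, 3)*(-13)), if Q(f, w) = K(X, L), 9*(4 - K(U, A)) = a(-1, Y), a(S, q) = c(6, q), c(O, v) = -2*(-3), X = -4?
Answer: -14278/3 ≈ -4759.3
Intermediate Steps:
L = 0 (L = -5 + 5 = 0)
c(O, v) = 6
a(S, q) = 6
K(U, A) = 10/3 (K(U, A) = 4 - ⅑*6 = 4 - ⅔ = 10/3)
Q(f, w) = 10/3
-4747 + (31 + Q(-1, 3)*(-13)) = -4747 + (31 + (10/3)*(-13)) = -4747 + (31 - 130/3) = -4747 - 37/3 = -14278/3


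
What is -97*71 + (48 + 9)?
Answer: -6830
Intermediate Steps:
-97*71 + (48 + 9) = -6887 + 57 = -6830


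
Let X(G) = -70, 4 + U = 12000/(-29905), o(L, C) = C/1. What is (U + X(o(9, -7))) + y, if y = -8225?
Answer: -49638719/5981 ≈ -8299.4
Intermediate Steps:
o(L, C) = C (o(L, C) = C*1 = C)
U = -26324/5981 (U = -4 + 12000/(-29905) = -4 + 12000*(-1/29905) = -4 - 2400/5981 = -26324/5981 ≈ -4.4013)
(U + X(o(9, -7))) + y = (-26324/5981 - 70) - 8225 = -444994/5981 - 8225 = -49638719/5981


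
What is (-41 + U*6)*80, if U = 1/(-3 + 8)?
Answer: -3184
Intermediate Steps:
U = ⅕ (U = 1/5 = ⅕ ≈ 0.20000)
(-41 + U*6)*80 = (-41 + (⅕)*6)*80 = (-41 + 6/5)*80 = -199/5*80 = -3184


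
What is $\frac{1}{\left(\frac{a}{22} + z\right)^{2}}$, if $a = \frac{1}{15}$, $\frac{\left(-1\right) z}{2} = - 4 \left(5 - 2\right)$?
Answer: $\frac{108900}{62742241} \approx 0.0017357$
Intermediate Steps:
$z = 24$ ($z = - 2 \left(- 4 \left(5 - 2\right)\right) = - 2 \left(\left(-4\right) 3\right) = \left(-2\right) \left(-12\right) = 24$)
$a = \frac{1}{15} \approx 0.066667$
$\frac{1}{\left(\frac{a}{22} + z\right)^{2}} = \frac{1}{\left(\frac{1}{15 \cdot 22} + 24\right)^{2}} = \frac{1}{\left(\frac{1}{15} \cdot \frac{1}{22} + 24\right)^{2}} = \frac{1}{\left(\frac{1}{330} + 24\right)^{2}} = \frac{1}{\left(\frac{7921}{330}\right)^{2}} = \frac{1}{\frac{62742241}{108900}} = \frac{108900}{62742241}$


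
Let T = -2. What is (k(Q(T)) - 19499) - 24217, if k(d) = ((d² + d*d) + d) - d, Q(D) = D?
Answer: -43708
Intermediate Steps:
k(d) = 2*d² (k(d) = ((d² + d²) + d) - d = (2*d² + d) - d = (d + 2*d²) - d = 2*d²)
(k(Q(T)) - 19499) - 24217 = (2*(-2)² - 19499) - 24217 = (2*4 - 19499) - 24217 = (8 - 19499) - 24217 = -19491 - 24217 = -43708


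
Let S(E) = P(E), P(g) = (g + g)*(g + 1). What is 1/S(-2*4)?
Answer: 1/112 ≈ 0.0089286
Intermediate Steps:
P(g) = 2*g*(1 + g) (P(g) = (2*g)*(1 + g) = 2*g*(1 + g))
S(E) = 2*E*(1 + E)
1/S(-2*4) = 1/(2*(-2*4)*(1 - 2*4)) = 1/(2*(-8)*(1 - 8)) = 1/(2*(-8)*(-7)) = 1/112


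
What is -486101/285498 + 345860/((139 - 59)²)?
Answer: 2390782297/45679680 ≈ 52.338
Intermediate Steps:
-486101/285498 + 345860/((139 - 59)²) = -486101*1/285498 + 345860/(80²) = -486101/285498 + 345860/6400 = -486101/285498 + 345860*(1/6400) = -486101/285498 + 17293/320 = 2390782297/45679680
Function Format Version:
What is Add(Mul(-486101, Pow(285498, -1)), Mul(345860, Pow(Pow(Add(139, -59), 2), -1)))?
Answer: Rational(2390782297, 45679680) ≈ 52.338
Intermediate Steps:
Add(Mul(-486101, Pow(285498, -1)), Mul(345860, Pow(Pow(Add(139, -59), 2), -1))) = Add(Mul(-486101, Rational(1, 285498)), Mul(345860, Pow(Pow(80, 2), -1))) = Add(Rational(-486101, 285498), Mul(345860, Pow(6400, -1))) = Add(Rational(-486101, 285498), Mul(345860, Rational(1, 6400))) = Add(Rational(-486101, 285498), Rational(17293, 320)) = Rational(2390782297, 45679680)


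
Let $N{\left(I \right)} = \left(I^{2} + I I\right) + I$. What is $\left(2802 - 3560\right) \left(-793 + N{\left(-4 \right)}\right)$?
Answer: $579870$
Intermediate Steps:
$N{\left(I \right)} = I + 2 I^{2}$ ($N{\left(I \right)} = \left(I^{2} + I^{2}\right) + I = 2 I^{2} + I = I + 2 I^{2}$)
$\left(2802 - 3560\right) \left(-793 + N{\left(-4 \right)}\right) = \left(2802 - 3560\right) \left(-793 - 4 \left(1 + 2 \left(-4\right)\right)\right) = - 758 \left(-793 - 4 \left(1 - 8\right)\right) = - 758 \left(-793 - -28\right) = - 758 \left(-793 + 28\right) = \left(-758\right) \left(-765\right) = 579870$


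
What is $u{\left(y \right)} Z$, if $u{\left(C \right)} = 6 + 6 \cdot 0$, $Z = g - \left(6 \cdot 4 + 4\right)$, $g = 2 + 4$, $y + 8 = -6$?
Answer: $-132$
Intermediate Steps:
$y = -14$ ($y = -8 - 6 = -14$)
$g = 6$
$Z = -22$ ($Z = 6 - \left(6 \cdot 4 + 4\right) = 6 - \left(24 + 4\right) = 6 - 28 = -22$)
$u{\left(C \right)} = 6$ ($u{\left(C \right)} = 6 + 0 = 6$)
$u{\left(y \right)} Z = 6 \left(-22\right) = -132$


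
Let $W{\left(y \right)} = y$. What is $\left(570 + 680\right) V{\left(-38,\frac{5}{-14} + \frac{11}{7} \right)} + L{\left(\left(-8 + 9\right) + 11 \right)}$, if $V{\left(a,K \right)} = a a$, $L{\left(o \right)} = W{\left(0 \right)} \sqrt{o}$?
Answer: $1805000$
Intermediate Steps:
$L{\left(o \right)} = 0$ ($L{\left(o \right)} = 0 \sqrt{o} = 0$)
$V{\left(a,K \right)} = a^{2}$
$\left(570 + 680\right) V{\left(-38,\frac{5}{-14} + \frac{11}{7} \right)} + L{\left(\left(-8 + 9\right) + 11 \right)} = \left(570 + 680\right) \left(-38\right)^{2} + 0 = 1250 \cdot 1444 + 0 = 1805000 + 0 = 1805000$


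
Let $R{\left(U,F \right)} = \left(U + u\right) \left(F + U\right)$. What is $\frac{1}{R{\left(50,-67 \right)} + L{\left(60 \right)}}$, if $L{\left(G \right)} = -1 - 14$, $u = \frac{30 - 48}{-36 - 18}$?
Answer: $- \frac{3}{2612} \approx -0.0011485$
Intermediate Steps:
$u = \frac{1}{3}$ ($u = - \frac{18}{-54} = \left(-18\right) \left(- \frac{1}{54}\right) = \frac{1}{3} \approx 0.33333$)
$R{\left(U,F \right)} = \left(\frac{1}{3} + U\right) \left(F + U\right)$ ($R{\left(U,F \right)} = \left(U + \frac{1}{3}\right) \left(F + U\right) = \left(\frac{1}{3} + U\right) \left(F + U\right)$)
$L{\left(G \right)} = -15$ ($L{\left(G \right)} = -1 - 14 = -15$)
$\frac{1}{R{\left(50,-67 \right)} + L{\left(60 \right)}} = \frac{1}{\left(50^{2} + \frac{1}{3} \left(-67\right) + \frac{1}{3} \cdot 50 - 3350\right) - 15} = \frac{1}{\left(2500 - \frac{67}{3} + \frac{50}{3} - 3350\right) - 15} = \frac{1}{- \frac{2567}{3} - 15} = \frac{1}{- \frac{2612}{3}} = - \frac{3}{2612}$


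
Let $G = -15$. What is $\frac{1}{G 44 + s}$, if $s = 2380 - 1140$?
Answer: $\frac{1}{580} \approx 0.0017241$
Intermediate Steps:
$s = 1240$
$\frac{1}{G 44 + s} = \frac{1}{\left(-15\right) 44 + 1240} = \frac{1}{-660 + 1240} = \frac{1}{580}$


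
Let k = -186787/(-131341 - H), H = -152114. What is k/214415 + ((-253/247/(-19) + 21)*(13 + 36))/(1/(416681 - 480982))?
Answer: -72979000241986935059/1100148570365 ≈ -6.6336e+7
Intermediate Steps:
k = -186787/20773 (k = -186787/(-131341 - 1*(-152114)) = -186787/(-131341 + 152114) = -186787/20773 ≈ -8.9918)
k/214415 + ((-253/247/(-19) + 21)*(13 + 36))/(1/(416681 - 480982)) = -186787/20773/214415 + ((-253/247/(-19) + 21)*(13 + 36))/(1/(416681 - 480982)) = -186787/20773*1/214415 + ((-253*1/247*(-1/19) + 21)*49)/(1/(-64301)) = -186787/4454042795 + ((-253/247*(-1/19) + 21)*49)/(-1/64301) = -186787/4454042795 + ((253/4693 + 21)*49)*(-64301) = -186787/4454042795 + ((98806/4693)*49)*(-64301) = -186787/4454042795 + (4841494/4693)*(-64301) = -186787/4454042795 - 311312905694/4693 = -72979000241986935059/1100148570365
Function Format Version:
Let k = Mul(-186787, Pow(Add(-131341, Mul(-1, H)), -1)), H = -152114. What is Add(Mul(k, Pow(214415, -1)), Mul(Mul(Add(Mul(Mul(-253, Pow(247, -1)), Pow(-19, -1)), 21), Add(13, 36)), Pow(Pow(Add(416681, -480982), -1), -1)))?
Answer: Rational(-72979000241986935059, 1100148570365) ≈ -6.6336e+7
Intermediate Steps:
k = Rational(-186787, 20773) (k = Mul(-186787, Pow(Add(-131341, Mul(-1, -152114)), -1)) = Mul(-186787, Pow(Add(-131341, 152114), -1)) = Mul(-186787, Pow(20773, -1)) = Mul(-186787, Rational(1, 20773)) = Rational(-186787, 20773) ≈ -8.9918)
Add(Mul(k, Pow(214415, -1)), Mul(Mul(Add(Mul(Mul(-253, Pow(247, -1)), Pow(-19, -1)), 21), Add(13, 36)), Pow(Pow(Add(416681, -480982), -1), -1))) = Add(Mul(Rational(-186787, 20773), Pow(214415, -1)), Mul(Mul(Add(Mul(Mul(-253, Pow(247, -1)), Pow(-19, -1)), 21), Add(13, 36)), Pow(Pow(Add(416681, -480982), -1), -1))) = Add(Mul(Rational(-186787, 20773), Rational(1, 214415)), Mul(Mul(Add(Mul(Mul(-253, Rational(1, 247)), Rational(-1, 19)), 21), 49), Pow(Pow(-64301, -1), -1))) = Add(Rational(-186787, 4454042795), Mul(Mul(Add(Mul(Rational(-253, 247), Rational(-1, 19)), 21), 49), Pow(Rational(-1, 64301), -1))) = Add(Rational(-186787, 4454042795), Mul(Mul(Add(Rational(253, 4693), 21), 49), -64301)) = Add(Rational(-186787, 4454042795), Mul(Mul(Rational(98806, 4693), 49), -64301)) = Add(Rational(-186787, 4454042795), Mul(Rational(4841494, 4693), -64301)) = Add(Rational(-186787, 4454042795), Rational(-311312905694, 4693)) = Rational(-72979000241986935059, 1100148570365)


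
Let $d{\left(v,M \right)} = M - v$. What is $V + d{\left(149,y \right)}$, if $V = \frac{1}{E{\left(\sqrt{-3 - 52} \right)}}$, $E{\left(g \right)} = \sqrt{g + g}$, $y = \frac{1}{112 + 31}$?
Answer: $- \frac{21306}{143} - \frac{\sqrt{2} \cdot 55^{\frac{3}{4}} i^{\frac{3}{2}}}{110} \approx -148.81 - 0.1836 i$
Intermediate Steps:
$y = \frac{1}{143} \approx 0.006993$
$E{\left(g \right)} = \sqrt{2} \sqrt{g}$ ($E{\left(g \right)} = \sqrt{2 g} = \sqrt{2} \sqrt{g}$)
$V = - \frac{\sqrt{2} \cdot 55^{\frac{3}{4}} i^{\frac{3}{2}}}{110}$ ($V = \frac{1}{\sqrt{2} \sqrt{\sqrt{-3 - 52}}} = \frac{1}{\sqrt{2} \sqrt{\sqrt{-55}}} = \frac{1}{\sqrt{2} \sqrt{i \sqrt{55}}} = \frac{1}{\sqrt{2} \sqrt[4]{55} \sqrt{i}} = - \frac{\sqrt{2} \cdot 55^{\frac{3}{4}} i^{\frac{3}{2}}}{110} \approx 0.1836 - 0.1836 i$)
$V + d{\left(149,y \right)} = - \frac{\sqrt{2} \cdot 55^{\frac{3}{4}} i^{\frac{3}{2}}}{110} + \left(\frac{1}{143} - 149\right) = - \frac{\sqrt{2} \cdot 55^{\frac{3}{4}} i^{\frac{3}{2}}}{110} - \frac{21306}{143} = - \frac{21306}{143} - \frac{\sqrt{2} \cdot 55^{\frac{3}{4}} i^{\frac{3}{2}}}{110}$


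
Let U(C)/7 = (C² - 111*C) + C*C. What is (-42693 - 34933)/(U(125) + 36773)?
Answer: -38813/79199 ≈ -0.49007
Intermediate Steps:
U(C) = -777*C + 14*C² (U(C) = 7*((C² - 111*C) + C*C) = 7*((C² - 111*C) + C²) = 7*(-111*C + 2*C²) = -777*C + 14*C²)
(-42693 - 34933)/(U(125) + 36773) = (-42693 - 34933)/(7*125*(-111 + 2*125) + 36773) = -77626/(7*125*(-111 + 250) + 36773) = -77626/(7*125*139 + 36773) = -77626/(121625 + 36773) = -77626/158398 = -77626*1/158398 = -38813/79199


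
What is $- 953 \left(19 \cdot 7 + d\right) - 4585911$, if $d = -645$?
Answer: $-4097975$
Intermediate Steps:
$- 953 \left(19 \cdot 7 + d\right) - 4585911 = - 953 \left(19 \cdot 7 - 645\right) - 4585911 = - 953 \left(133 - 645\right) - 4585911 = \left(-953\right) \left(-512\right) - 4585911 = 487936 - 4585911 = -4097975$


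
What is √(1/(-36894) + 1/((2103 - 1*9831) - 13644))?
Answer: I*√209760837/1684826 ≈ 0.0085962*I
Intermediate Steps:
√(1/(-36894) + 1/((2103 - 1*9831) - 13644)) = √(-1/36894 + 1/((2103 - 9831) - 13644)) = √(-1/36894 + 1/(-7728 - 13644)) = √(-1/36894 + 1/(-21372)) = √(-1/36894 - 1/21372) = √(-249/3369652) = I*√209760837/1684826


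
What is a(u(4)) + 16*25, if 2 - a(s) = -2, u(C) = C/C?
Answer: 404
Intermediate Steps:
u(C) = 1
a(s) = 4 (a(s) = 2 - 1*(-2) = 2 + 2 = 4)
a(u(4)) + 16*25 = 4 + 16*25 = 4 + 400 = 404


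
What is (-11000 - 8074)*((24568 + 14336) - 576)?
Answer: -731068272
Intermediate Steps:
(-11000 - 8074)*((24568 + 14336) - 576) = -19074*(38904 - 576) = -19074*38328 = -731068272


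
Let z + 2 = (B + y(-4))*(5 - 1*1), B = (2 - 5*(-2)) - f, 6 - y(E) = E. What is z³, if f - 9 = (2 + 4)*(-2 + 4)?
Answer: 8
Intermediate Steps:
y(E) = 6 - E
f = 21 (f = 9 + (2 + 4)*(-2 + 4) = 9 + 6*2 = 9 + 12 = 21)
B = -9 (B = (2 - 5*(-2)) - 1*21 = (2 + 10) - 21 = 12 - 21 = -9)
z = 2 (z = -2 + (-9 + (6 - 1*(-4)))*(5 - 1*1) = -2 + (-9 + (6 + 4))*(5 - 1) = -2 + (-9 + 10)*4 = -2 + 1*4 = -2 + 4 = 2)
z³ = 2³ = 8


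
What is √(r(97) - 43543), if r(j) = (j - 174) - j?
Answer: I*√43717 ≈ 209.09*I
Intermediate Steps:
r(j) = -174 (r(j) = (-174 + j) - j = -174)
√(r(97) - 43543) = √(-174 - 43543) = √(-43717) = I*√43717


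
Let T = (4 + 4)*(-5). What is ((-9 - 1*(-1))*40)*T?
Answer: 12800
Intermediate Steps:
T = -40 (T = 8*(-5) = -40)
((-9 - 1*(-1))*40)*T = ((-9 - 1*(-1))*40)*(-40) = ((-9 + 1)*40)*(-40) = -8*40*(-40) = -320*(-40) = 12800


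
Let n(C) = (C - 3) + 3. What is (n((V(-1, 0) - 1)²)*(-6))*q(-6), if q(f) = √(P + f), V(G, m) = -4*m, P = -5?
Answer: -6*I*√11 ≈ -19.9*I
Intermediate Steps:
n(C) = C (n(C) = (-3 + C) + 3 = C)
q(f) = √(-5 + f)
(n((V(-1, 0) - 1)²)*(-6))*q(-6) = ((-4*0 - 1)²*(-6))*√(-5 - 6) = ((0 - 1)²*(-6))*√(-11) = ((-1)²*(-6))*(I*√11) = (1*(-6))*(I*√11) = -6*I*√11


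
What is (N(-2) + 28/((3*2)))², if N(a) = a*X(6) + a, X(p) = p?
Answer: 784/9 ≈ 87.111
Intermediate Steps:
N(a) = 7*a (N(a) = a*6 + a = 6*a + a = 7*a)
(N(-2) + 28/((3*2)))² = (7*(-2) + 28/((3*2)))² = (-14 + 28/6)² = (-14 + 28*(⅙))² = (-14 + 14/3)² = (-28/3)² = 784/9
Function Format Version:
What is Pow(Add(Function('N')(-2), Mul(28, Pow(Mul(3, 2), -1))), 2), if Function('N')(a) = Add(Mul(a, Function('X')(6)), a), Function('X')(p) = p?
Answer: Rational(784, 9) ≈ 87.111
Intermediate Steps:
Function('N')(a) = Mul(7, a) (Function('N')(a) = Add(Mul(a, 6), a) = Add(Mul(6, a), a) = Mul(7, a))
Pow(Add(Function('N')(-2), Mul(28, Pow(Mul(3, 2), -1))), 2) = Pow(Add(Mul(7, -2), Mul(28, Pow(Mul(3, 2), -1))), 2) = Pow(Add(-14, Mul(28, Pow(6, -1))), 2) = Pow(Add(-14, Mul(28, Rational(1, 6))), 2) = Pow(Add(-14, Rational(14, 3)), 2) = Pow(Rational(-28, 3), 2) = Rational(784, 9)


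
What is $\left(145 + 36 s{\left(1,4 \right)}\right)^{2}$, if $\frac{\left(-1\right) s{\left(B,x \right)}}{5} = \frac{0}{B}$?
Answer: $21025$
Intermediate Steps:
$s{\left(B,x \right)} = 0$ ($s{\left(B,x \right)} = - 5 \frac{0}{B} = \left(-5\right) 0 = 0$)
$\left(145 + 36 s{\left(1,4 \right)}\right)^{2} = \left(145 + 36 \cdot 0\right)^{2} = \left(145 + 0\right)^{2} = 145^{2} = 21025$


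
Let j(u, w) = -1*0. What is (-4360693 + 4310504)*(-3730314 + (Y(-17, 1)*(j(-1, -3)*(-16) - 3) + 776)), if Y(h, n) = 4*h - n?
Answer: 187171393559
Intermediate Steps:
Y(h, n) = -n + 4*h
j(u, w) = 0
(-4360693 + 4310504)*(-3730314 + (Y(-17, 1)*(j(-1, -3)*(-16) - 3) + 776)) = (-4360693 + 4310504)*(-3730314 + ((-1*1 + 4*(-17))*(0*(-16) - 3) + 776)) = -50189*(-3730314 + ((-1 - 68)*(0 - 3) + 776)) = -50189*(-3730314 + (-69*(-3) + 776)) = -50189*(-3730314 + (207 + 776)) = -50189*(-3730314 + 983) = -50189*(-3729331) = 187171393559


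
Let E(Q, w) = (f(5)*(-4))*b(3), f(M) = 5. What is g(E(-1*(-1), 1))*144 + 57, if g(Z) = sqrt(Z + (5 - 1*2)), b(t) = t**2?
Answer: 57 + 144*I*sqrt(177) ≈ 57.0 + 1915.8*I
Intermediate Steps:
E(Q, w) = -180 (E(Q, w) = (5*(-4))*3**2 = -20*9 = -180)
g(Z) = sqrt(3 + Z) (g(Z) = sqrt(Z + (5 - 2)) = sqrt(Z + 3) = sqrt(3 + Z))
g(E(-1*(-1), 1))*144 + 57 = sqrt(3 - 180)*144 + 57 = sqrt(-177)*144 + 57 = (I*sqrt(177))*144 + 57 = 144*I*sqrt(177) + 57 = 57 + 144*I*sqrt(177)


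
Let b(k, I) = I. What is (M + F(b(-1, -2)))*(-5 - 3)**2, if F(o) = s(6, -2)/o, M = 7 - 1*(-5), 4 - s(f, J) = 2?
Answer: 704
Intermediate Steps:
s(f, J) = 2 (s(f, J) = 4 - 1*2 = 4 - 2 = 2)
M = 12 (M = 7 + 5 = 12)
F(o) = 2/o
(M + F(b(-1, -2)))*(-5 - 3)**2 = (12 + 2/(-2))*(-5 - 3)**2 = (12 + 2*(-1/2))*(-8)**2 = (12 - 1)*64 = 11*64 = 704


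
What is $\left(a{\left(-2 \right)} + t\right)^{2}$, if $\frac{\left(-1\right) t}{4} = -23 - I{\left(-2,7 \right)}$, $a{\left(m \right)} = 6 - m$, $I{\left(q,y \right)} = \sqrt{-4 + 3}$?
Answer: $9984 + 800 i \approx 9984.0 + 800.0 i$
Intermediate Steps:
$I{\left(q,y \right)} = i$ ($I{\left(q,y \right)} = \sqrt{-1} = i$)
$t = 92 + 4 i$ ($t = - 4 \left(-23 - i\right) = 92 + 4 i \approx 92.0 + 4.0 i$)
$\left(a{\left(-2 \right)} + t\right)^{2} = \left(\left(6 - -2\right) + \left(92 + 4 i\right)\right)^{2} = \left(\left(6 + 2\right) + \left(92 + 4 i\right)\right)^{2} = \left(8 + \left(92 + 4 i\right)\right)^{2} = \left(100 + 4 i\right)^{2}$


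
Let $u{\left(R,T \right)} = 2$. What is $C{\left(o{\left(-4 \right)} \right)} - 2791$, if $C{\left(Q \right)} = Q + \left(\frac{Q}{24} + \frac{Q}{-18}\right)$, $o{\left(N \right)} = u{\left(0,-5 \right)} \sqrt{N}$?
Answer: $-2791 + \frac{71 i}{18} \approx -2791.0 + 3.9444 i$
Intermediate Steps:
$o{\left(N \right)} = 2 \sqrt{N}$
$C{\left(Q \right)} = \frac{71 Q}{72}$ ($C{\left(Q \right)} = Q + \left(Q \frac{1}{24} + Q \left(- \frac{1}{18}\right)\right) = Q + \left(\frac{Q}{24} - \frac{Q}{18}\right) = Q - \frac{Q}{72} = \frac{71 Q}{72}$)
$C{\left(o{\left(-4 \right)} \right)} - 2791 = \frac{71 \cdot 2 \sqrt{-4}}{72} - 2791 = \frac{71 \cdot 2 \cdot 2 i}{72} - 2791 = \frac{71 \cdot 4 i}{72} - 2791 = \frac{71 i}{18} - 2791 = -2791 + \frac{71 i}{18}$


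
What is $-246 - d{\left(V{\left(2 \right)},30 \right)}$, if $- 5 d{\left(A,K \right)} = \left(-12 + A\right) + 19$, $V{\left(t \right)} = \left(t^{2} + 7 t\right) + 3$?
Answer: $- \frac{1202}{5} \approx -240.4$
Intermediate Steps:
$V{\left(t \right)} = 3 + t^{2} + 7 t$
$d{\left(A,K \right)} = - \frac{7}{5} - \frac{A}{5}$ ($d{\left(A,K \right)} = - \frac{\left(-12 + A\right) + 19}{5} = - \frac{7 + A}{5} = - \frac{7}{5} - \frac{A}{5}$)
$-246 - d{\left(V{\left(2 \right)},30 \right)} = -246 - \left(- \frac{7}{5} - \frac{3 + 2^{2} + 7 \cdot 2}{5}\right) = -246 - \left(- \frac{7}{5} - \frac{3 + 4 + 14}{5}\right) = -246 - \left(- \frac{7}{5} - \frac{21}{5}\right) = -246 - - \frac{28}{5} = -246 + \frac{28}{5} = - \frac{1202}{5}$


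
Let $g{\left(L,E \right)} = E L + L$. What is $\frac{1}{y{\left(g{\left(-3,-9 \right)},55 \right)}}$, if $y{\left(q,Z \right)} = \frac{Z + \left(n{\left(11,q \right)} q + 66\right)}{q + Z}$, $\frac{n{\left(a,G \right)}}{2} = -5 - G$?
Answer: $- \frac{79}{1271} \approx -0.062156$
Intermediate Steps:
$n{\left(a,G \right)} = -10 - 2 G$ ($n{\left(a,G \right)} = 2 \left(-5 - G\right) = -10 - 2 G$)
$g{\left(L,E \right)} = L + E L$
$y{\left(q,Z \right)} = \frac{66 + Z + q \left(-10 - 2 q\right)}{Z + q}$ ($y{\left(q,Z \right)} = \frac{Z + \left(\left(-10 - 2 q\right) q + 66\right)}{q + Z} = \frac{Z + \left(q \left(-10 - 2 q\right) + 66\right)}{Z + q} = \frac{Z + \left(66 + q \left(-10 - 2 q\right)\right)}{Z + q} = \frac{66 + Z + q \left(-10 - 2 q\right)}{Z + q}$)
$\frac{1}{y{\left(g{\left(-3,-9 \right)},55 \right)}} = \frac{1}{\frac{1}{55 - 3 \left(1 - 9\right)} \left(66 + 55 - 2 \left(- 3 \left(1 - 9\right)\right) \left(5 - 3 \left(1 - 9\right)\right)\right)} = \frac{1}{\frac{1}{55 - -24} \left(66 + 55 - 2 \left(\left(-3\right) \left(-8\right)\right) \left(5 - -24\right)\right)} = \frac{1}{\frac{1}{55 + 24} \left(66 + 55 - 48 \left(5 + 24\right)\right)} = \frac{1}{\frac{1}{79} \left(66 + 55 - 48 \cdot 29\right)} = \frac{1}{\frac{1}{79} \left(66 + 55 - 1392\right)} = \frac{1}{\frac{1}{79} \left(-1271\right)} = \frac{1}{- \frac{1271}{79}} = - \frac{79}{1271}$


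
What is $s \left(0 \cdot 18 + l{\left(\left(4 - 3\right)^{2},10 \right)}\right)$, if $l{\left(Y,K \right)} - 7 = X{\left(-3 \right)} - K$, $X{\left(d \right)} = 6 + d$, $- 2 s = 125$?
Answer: $0$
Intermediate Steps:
$s = - \frac{125}{2}$ ($s = \left(- \frac{1}{2}\right) 125 = - \frac{125}{2} \approx -62.5$)
$l{\left(Y,K \right)} = 10 - K$ ($l{\left(Y,K \right)} = 7 - \left(-3 + K\right) = 10 - K$)
$s \left(0 \cdot 18 + l{\left(\left(4 - 3\right)^{2},10 \right)}\right) = - \frac{125 \left(0 \cdot 18 + \left(10 - 10\right)\right)}{2} = - \frac{125 \left(0 + \left(10 - 10\right)\right)}{2} = - \frac{125 \left(0 + 0\right)}{2} = \left(- \frac{125}{2}\right) 0 = 0$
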